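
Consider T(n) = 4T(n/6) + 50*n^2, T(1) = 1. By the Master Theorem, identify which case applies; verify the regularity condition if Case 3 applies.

a=4, b=6, f(n)=50*n^2.
log_6(4) = 0.7737 < 2.
f(n) = Omega(n^(0.7737+epsilon)) for some epsilon > 0, so Case 3 is the candidate.
Regularity: a*f(n/b) = 4*50*(n/6)^2 = (4/36)*50*n^2 <= c*f(n) with c = 4/36 < 1. Satisfied.
Case 3: T(n) = Theta(n^2).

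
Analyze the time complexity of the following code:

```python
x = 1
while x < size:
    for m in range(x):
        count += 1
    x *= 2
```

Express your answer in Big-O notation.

Time complexity: O(n).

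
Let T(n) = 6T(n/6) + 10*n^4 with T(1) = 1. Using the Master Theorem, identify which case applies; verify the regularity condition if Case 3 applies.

a=6, b=6, f(n)=10*n^4.
log_6(6) = 1 < 4.
f(n) = Omega(n^(1+epsilon)) for some epsilon > 0, so Case 3 is the candidate.
Regularity: a*f(n/b) = 6*10*(n/6)^4 = (6/1296)*10*n^4 <= c*f(n) with c = 6/1296 < 1. Satisfied.
Case 3: T(n) = Theta(n^4).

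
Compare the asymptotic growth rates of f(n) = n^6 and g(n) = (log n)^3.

f(n) = n^6 grows faster: any positive polynomial dominates any polylog.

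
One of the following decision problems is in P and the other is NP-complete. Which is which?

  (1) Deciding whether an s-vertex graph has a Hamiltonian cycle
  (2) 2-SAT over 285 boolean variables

(1) is NP-complete: one of Karp's 21 NP-complete problems.
(2) is P: 2-SAT is solvable in linear time via implication-graph SCCs.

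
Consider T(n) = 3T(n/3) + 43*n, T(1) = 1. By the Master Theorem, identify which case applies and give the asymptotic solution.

a=3, b=3, f(n)=43*n.
log_3(3) = 1, so n^(log_b(a)) = n.
f(n) = Theta(n), so Case 2 applies.
T(n) = Theta(n log n).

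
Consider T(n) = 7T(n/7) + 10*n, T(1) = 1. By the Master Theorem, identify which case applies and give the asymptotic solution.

a=7, b=7, f(n)=10*n.
log_7(7) = 1, so n^(log_b(a)) = n.
f(n) = Theta(n), so Case 2 applies.
T(n) = Theta(n log n).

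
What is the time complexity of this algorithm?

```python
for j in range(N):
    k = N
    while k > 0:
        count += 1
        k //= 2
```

Time complexity: O(n log n).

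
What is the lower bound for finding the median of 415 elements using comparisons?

To find the median of 415 elements, every element must be compared at least once, so the lower bound is Omega(n). The BFPRT algorithm achieves O(n), making this tight.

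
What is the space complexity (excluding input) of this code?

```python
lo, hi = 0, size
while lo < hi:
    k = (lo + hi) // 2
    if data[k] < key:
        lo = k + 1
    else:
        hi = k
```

Space complexity: O(1).
Only a constant amount of auxiliary storage is used; nothing grows with n.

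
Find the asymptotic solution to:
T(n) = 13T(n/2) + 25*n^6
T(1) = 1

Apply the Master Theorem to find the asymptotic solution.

a=13, b=2, f(n)=25*n^6. log_2(13) = 3.7 < 6. Case 3: T(n) = O(n^6).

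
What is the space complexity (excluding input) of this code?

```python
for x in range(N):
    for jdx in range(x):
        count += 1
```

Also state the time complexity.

Space complexity: O(1).
Only a constant amount of auxiliary storage is used; nothing grows with n.
Time complexity: O(n^2).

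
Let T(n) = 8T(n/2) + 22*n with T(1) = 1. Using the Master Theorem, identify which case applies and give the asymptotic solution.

a=8, b=2, f(n)=22*n.
log_2(8) = 3 > 1.
Since f(n) = O(n^1) is polynomially smaller than n^3, Case 1 applies.
T(n) = Theta(n^3).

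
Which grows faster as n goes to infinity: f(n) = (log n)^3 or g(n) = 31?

f(n) = (log n)^3 grows faster: any unbounded function dominates a constant.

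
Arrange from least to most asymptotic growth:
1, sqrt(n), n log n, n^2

Ordered by growth rate: 1 < sqrt(n) < n log n < n^2.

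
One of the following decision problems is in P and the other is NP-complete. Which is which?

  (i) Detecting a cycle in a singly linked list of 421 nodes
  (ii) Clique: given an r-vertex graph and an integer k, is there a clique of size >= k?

(i) is P: Floyd's tortoise-and-hare runs in O(n) time, O(1) space.
(ii) is NP-complete: complement of Independent Set / Vertex Cover (with k part of the input).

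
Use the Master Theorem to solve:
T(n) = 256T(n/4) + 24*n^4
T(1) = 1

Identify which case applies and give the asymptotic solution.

a=256, b=4, f(n)=24*n^4.
log_4(256) = 4, so n^(log_b(a)) = n^4.
f(n) = Theta(n^4), so Case 2 applies.
T(n) = Theta(n^4 log n).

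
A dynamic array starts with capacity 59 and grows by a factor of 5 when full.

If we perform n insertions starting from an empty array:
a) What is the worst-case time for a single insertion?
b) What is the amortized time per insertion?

(a) Worst-case single insertion: O(n) -- when the array is full at capacity c, the resize copies all c elements, and c can be Theta(n).
(b) Resizes happen at sizes 59, 295, 1475, ... Total copy cost for n insertions: 59 + 295 + ... = O(n) (geometric series with ratio 1/5). Amortized cost per insertion: O(n)/n = O(1).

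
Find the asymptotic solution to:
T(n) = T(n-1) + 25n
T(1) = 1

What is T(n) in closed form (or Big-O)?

Unrolling: T(n) = 1 + 25*(2 + 3 + ... + n) = 1 + 25*(n(n+1)/2 - 1) = O(n^2).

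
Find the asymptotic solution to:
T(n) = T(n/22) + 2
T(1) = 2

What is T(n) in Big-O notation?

Each step divides n by 22 and adds 2. After log_22(n) steps, T(n) = O(log n).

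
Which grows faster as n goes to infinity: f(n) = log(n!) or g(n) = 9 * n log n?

f(n) = log(n!) and g(n) = 9 * n log n are Theta of each other: Stirling: log(n!) = n log n - n + O(log n) = Theta(n log n); the constant 9 doesn't change the Theta class.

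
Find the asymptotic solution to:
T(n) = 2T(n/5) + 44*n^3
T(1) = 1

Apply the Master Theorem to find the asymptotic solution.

a=2, b=5, f(n)=44*n^3. log_5(2) = 0.4307 < 3. Case 3: T(n) = O(n^3).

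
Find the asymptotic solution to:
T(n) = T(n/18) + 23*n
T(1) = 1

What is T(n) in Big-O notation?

Geometric series: 23*n*(1 + 1/18 + 1/18^2 + ...) = O(n). T(n) = O(n).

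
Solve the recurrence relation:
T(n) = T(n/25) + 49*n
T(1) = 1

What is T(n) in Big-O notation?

Geometric series: 49*n*(1 + 1/25 + 1/25^2 + ...) = O(n). T(n) = O(n).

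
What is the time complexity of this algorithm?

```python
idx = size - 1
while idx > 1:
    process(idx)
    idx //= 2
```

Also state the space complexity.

Time complexity: O(log n).
Space complexity: O(1).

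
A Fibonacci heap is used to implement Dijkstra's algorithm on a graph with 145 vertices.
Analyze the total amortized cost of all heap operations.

Dijkstra performs 145 insert, 145 extract-min, and at most E decrease-key operations. With Fibonacci heap: insert O(1) amortized, extract-min O(log n) amortized, decrease-key O(1) amortized. Total with n = 145: O(n * 1 + n * log n + E * 1) = O(n log n + E).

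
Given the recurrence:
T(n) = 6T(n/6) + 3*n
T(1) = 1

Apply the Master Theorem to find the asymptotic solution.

a=6, b=6, f(n)=3*n. log_6(6) = 1. Case 2: T(n) = O(n log n).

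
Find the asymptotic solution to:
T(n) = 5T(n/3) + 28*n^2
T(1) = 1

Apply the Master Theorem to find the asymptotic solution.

a=5, b=3, f(n)=28*n^2. log_3(5) = 1.465 < 2. Case 3: T(n) = O(n^2).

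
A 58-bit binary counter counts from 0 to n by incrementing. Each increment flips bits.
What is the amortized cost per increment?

Bit i flips every 2^i increments. Total flips over n increments: sum_{i=0}^{58} n/2^i < 2n. Amortized cost: 2n/n = O(1).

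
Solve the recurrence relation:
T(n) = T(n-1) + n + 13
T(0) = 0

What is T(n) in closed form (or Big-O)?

Dominant term in sum is 1*sum(i, i=1..n) = 1*n*(n+1)/2 = O(n^2).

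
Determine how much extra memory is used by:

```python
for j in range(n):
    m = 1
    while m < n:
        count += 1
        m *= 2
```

Space complexity: O(1).
Only a constant amount of auxiliary storage is used; nothing grows with n.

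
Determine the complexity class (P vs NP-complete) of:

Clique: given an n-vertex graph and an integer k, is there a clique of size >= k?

This problem is NP-complete: complement of Independent Set / Vertex Cover (with k part of the input).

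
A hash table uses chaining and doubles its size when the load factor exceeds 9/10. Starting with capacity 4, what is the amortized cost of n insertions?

Rehashing occurs when load exceeds 9/10. Total rehash cost is geometric series summing to O(n). Each insertion itself is O(1). Amortized: O(1).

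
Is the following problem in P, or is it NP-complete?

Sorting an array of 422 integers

This problem is in P: merge sort runs in O(n log n).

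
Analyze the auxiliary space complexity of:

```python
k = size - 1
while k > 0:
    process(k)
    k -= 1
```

Space complexity: O(1).
Only a constant amount of auxiliary storage is used; nothing grows with n.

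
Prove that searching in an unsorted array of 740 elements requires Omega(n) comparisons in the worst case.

An adversary can always place the target in the last position checked. Until all 740 positions are examined, the target might be in any unchecked position. Therefore 740 comparisons are necessary.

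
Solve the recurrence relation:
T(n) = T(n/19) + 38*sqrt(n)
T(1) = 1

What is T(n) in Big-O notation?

Each level contributes sqrt(n/19^k). Geometric series with ratio 1/sqrt(19) < 1 sums to O(sqrt(n)).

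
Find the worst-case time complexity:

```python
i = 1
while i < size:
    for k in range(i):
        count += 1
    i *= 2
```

Time complexity: O(n).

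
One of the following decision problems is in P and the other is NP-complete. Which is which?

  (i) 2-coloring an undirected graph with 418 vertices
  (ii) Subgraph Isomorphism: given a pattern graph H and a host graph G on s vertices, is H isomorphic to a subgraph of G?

(i) is P: 2-coloring is bipartiteness testing via BFS, O(V+E).
(ii) is NP-complete: generalizes Clique and Hamiltonian Path (pattern size is part of the input).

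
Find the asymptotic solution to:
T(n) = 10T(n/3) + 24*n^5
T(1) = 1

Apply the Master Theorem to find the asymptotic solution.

a=10, b=3, f(n)=24*n^5. log_3(10) = 2.096 < 5. Case 3: T(n) = O(n^5).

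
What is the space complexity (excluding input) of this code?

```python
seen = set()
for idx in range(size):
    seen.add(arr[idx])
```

Space complexity: O(n).
Auxiliary storage grows linearly with the input size n in the worst case.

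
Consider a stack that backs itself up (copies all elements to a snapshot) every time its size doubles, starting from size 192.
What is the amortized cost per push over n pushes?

Backups occur at sizes 192, 384, 768, ..., copying 192 + 384 + 768 + ... <= 2n elements total (geometric series). Spread over n pushes, the amortized backup cost is O(1) per push.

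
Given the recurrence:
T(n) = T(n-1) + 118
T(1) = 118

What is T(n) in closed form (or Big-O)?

Unrolling: T(n) = T(n-1) + 118 = T(n-2) + 2*118 = ... = T(1) + (n-1)*118 = 118 + (n-1)*118 = 118n.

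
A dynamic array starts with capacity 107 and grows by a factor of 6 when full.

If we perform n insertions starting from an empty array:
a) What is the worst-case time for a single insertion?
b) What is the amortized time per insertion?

(a) Worst-case single insertion: O(n) -- when the array is full at capacity c, the resize copies all c elements, and c can be Theta(n).
(b) Resizes happen at sizes 107, 642, 3852, ... Total copy cost for n insertions: 107 + 642 + ... = O(n) (geometric series with ratio 1/6). Amortized cost per insertion: O(n)/n = O(1).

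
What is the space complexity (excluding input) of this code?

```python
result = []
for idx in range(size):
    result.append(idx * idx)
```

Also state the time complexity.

Space complexity: O(n).
Auxiliary storage grows linearly with the input size n in the worst case.
Time complexity: O(n).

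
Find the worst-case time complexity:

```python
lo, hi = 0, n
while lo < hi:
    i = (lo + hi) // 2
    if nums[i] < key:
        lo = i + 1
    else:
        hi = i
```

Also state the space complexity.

Time complexity: O(log n).
Space complexity: O(1).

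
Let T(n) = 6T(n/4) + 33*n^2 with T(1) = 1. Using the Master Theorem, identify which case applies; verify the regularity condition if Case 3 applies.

a=6, b=4, f(n)=33*n^2.
log_4(6) = 1.292 < 2.
f(n) = Omega(n^(1.292+epsilon)) for some epsilon > 0, so Case 3 is the candidate.
Regularity: a*f(n/b) = 6*33*(n/4)^2 = (6/16)*33*n^2 <= c*f(n) with c = 6/16 < 1. Satisfied.
Case 3: T(n) = Theta(n^2).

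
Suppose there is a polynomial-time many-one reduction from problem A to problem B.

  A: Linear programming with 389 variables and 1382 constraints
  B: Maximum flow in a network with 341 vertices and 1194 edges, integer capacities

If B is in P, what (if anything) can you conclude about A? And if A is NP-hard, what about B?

A poly-time reduction A <=_p B means any A-instance can be transformed to a B-instance in poly time.
If B is in P: compose the reduction with B's poly-time algorithm to solve A in poly time, so A is in P.
If A is NP-hard: every NP problem reduces to A, which reduces to B; composing reductions, every NP problem reduces to B, so B is NP-hard.
(Here in fact A is P and B is P.)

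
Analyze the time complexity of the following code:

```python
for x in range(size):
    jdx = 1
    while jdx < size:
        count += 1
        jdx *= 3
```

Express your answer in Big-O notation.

Time complexity: O(n log n).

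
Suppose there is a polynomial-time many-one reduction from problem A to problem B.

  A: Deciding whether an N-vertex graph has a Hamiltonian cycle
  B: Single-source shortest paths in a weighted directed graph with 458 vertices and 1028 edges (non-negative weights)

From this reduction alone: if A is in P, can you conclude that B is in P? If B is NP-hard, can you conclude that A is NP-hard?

A poly-time reduction A <=_p B transfers tractability DOWN (B easy => A easy) and hardness UP (A hard => B hard), not the reverse.
From A in P, the reduction alone does NOT give B in P: any problem in P trivially reduces to SAT, yet SAT is not known to be in P.
From B NP-hard, the reduction alone does NOT give A NP-hard: again, easy problems reduce to hard ones.
(Here in fact A is NP-complete and B is in P, so no such reduction is known -- its existence would imply P = NP; the analysis concerns only what the assumed reduction would or would not let you conclude.)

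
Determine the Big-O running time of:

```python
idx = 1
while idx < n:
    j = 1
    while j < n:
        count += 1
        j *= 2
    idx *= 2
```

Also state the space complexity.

Time complexity: O(log^2 n).
Space complexity: O(1).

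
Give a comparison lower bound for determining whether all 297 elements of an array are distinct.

In the algebraic decision-tree model, the YES region for element distinctness on 297 elements has 297! connected components (one per ordering). Ben-Or's theorem then gives a lower bound of Omega(log(n!)) = Omega(n log n).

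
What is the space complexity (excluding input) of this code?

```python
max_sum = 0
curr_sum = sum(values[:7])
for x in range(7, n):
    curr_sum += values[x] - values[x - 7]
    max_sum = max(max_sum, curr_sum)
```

Space complexity: O(1).
Only a constant amount of auxiliary storage is used; nothing grows with n.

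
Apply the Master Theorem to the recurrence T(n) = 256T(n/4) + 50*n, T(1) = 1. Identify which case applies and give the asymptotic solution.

a=256, b=4, f(n)=50*n.
log_4(256) = 4 > 1.
Since f(n) = O(n^1) is polynomially smaller than n^4, Case 1 applies.
T(n) = Theta(n^4).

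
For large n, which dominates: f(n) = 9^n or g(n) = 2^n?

f(n) = 9^n grows faster: (9/2)^n -> infinity since 9/2 > 1.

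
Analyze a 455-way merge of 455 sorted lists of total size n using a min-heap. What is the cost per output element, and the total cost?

Maintain a min-heap of size 455 holding the current head of each list. Each output step does one extract-min (O(log 455)) and one insert of that list's next element (O(log 455)). Each of the n elements passes through the heap exactly once, so the total cost is O(n log 455), i.e. O(log 455) per output element.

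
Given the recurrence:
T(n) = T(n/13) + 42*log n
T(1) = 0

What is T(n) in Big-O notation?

Each of the log_13(n) levels adds O(log n). T(n) = O(log^2 n).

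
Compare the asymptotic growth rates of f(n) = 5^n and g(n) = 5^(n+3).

f(n) = 5^n and g(n) = 5^(n+3) are Theta of each other: 5^(n+3) = 5^3 * 5^n = Theta(5^n).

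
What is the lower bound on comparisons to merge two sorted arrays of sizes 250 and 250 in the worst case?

Adversary: with |250 - 250| <= 1 the inputs can be fully interleaved so that every adjacent pair in the merged output comes from different arrays. Then each of the 499 adjacent pairs must be directly compared, or the algorithm cannot determine their relative order. Standard merge meets this bound.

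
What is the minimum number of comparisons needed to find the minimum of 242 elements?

Finding the minimum requires 241 comparisons, identical reasoning to finding the maximum. Each comparison eliminates one candidate.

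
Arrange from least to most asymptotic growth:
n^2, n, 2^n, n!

Ordered by growth rate: n < n^2 < 2^n < n!.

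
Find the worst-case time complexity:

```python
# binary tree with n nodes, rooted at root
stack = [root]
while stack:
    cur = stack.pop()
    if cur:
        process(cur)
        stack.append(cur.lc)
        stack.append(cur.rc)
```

Time complexity: O(n).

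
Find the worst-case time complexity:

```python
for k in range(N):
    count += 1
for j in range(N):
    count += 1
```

Time complexity: O(n).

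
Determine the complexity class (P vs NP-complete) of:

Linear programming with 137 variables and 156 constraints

This problem is in P: the ellipsoid and interior-point methods run in polynomial time.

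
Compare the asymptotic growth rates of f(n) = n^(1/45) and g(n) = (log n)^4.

f(n) = n^(1/45) grows faster: any positive power of n dominates any polylog.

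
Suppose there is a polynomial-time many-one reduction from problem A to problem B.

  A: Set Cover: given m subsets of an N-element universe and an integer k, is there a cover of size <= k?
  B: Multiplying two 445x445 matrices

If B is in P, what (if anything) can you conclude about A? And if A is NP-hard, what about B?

A poly-time reduction A <=_p B means any A-instance can be transformed to a B-instance in poly time.
If B is in P: compose the reduction with B's poly-time algorithm to solve A in poly time, so A is in P.
If A is NP-hard: every NP problem reduces to A, which reduces to B; composing reductions, every NP problem reduces to B, so B is NP-hard.
(Here in fact A is NP-complete and B is in P, so no such reduction is known -- its existence would imply P = NP; the analysis concerns only what the assumed reduction would or would not let you conclude.)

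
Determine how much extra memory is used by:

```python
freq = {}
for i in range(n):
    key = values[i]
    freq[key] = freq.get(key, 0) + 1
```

Space complexity: O(n).
Auxiliary storage grows linearly with the input size n in the worst case.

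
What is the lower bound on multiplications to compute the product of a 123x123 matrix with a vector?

A 123x123 matrix-vector product has 123 inner products of length 123. Output depends on all 123^2 = 15129 matrix entries. At least 15129 multiplications needed.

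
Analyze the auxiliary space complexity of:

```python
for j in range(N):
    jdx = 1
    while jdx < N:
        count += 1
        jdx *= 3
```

Space complexity: O(1).
Only a constant amount of auxiliary storage is used; nothing grows with n.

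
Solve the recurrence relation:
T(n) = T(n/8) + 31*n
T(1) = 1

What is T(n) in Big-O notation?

Geometric series: 31*n*(1 + 1/8 + 1/8^2 + ...) = O(n). T(n) = O(n).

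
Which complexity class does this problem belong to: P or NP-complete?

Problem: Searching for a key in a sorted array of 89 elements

This problem is in P: binary search runs in O(log n).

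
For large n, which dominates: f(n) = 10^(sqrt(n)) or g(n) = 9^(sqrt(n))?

f(n) = 10^(sqrt(n)) grows faster: ratio is (10/9)^(sqrt(n)) -> infinity since 10/9 > 1.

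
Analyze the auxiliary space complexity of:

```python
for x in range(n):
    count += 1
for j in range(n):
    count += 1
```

Space complexity: O(1).
Only a constant amount of auxiliary storage is used; nothing grows with n.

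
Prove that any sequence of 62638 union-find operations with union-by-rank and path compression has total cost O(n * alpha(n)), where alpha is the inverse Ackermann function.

Using Tarjan's analysis with rank-based potential function. Union-by-rank keeps tree height O(log n). Path compression flattens paths during find. For n = 62638 operations, total cost is O(n * alpha(n)), effectively O(n) since alpha grows incredibly slowly.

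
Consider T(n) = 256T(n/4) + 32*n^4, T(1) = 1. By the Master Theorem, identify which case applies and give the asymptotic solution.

a=256, b=4, f(n)=32*n^4.
log_4(256) = 4, so n^(log_b(a)) = n^4.
f(n) = Theta(n^4), so Case 2 applies.
T(n) = Theta(n^4 log n).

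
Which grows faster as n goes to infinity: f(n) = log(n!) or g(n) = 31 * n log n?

f(n) = log(n!) and g(n) = 31 * n log n are Theta of each other: Stirling: log(n!) = n log n - n + O(log n) = Theta(n log n); the constant 31 doesn't change the Theta class.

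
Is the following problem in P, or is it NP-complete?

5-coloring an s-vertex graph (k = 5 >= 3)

This problem is NP-complete: graph k-coloring for k>=3 is NP-complete by reduction from 3-SAT.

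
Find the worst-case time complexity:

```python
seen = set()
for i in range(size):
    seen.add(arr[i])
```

Time complexity: O(n).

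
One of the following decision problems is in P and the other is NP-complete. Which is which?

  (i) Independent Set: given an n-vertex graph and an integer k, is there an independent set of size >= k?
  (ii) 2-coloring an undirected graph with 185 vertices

(i) is NP-complete: complement of Clique (with k part of the input).
(ii) is P: 2-coloring is bipartiteness testing via BFS, O(V+E).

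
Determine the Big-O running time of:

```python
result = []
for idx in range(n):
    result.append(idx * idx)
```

Time complexity: O(n).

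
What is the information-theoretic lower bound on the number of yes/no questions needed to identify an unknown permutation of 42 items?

There are 42! = 1405006117752879898543142606244511569936384000000000 permutations. Each yes/no question gives at most 1 bit, so at least ceil(log_2(1405006117752879898543142606244511569936384000000000)) = 170 questions are needed.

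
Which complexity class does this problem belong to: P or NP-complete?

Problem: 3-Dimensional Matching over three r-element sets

This problem is NP-complete: one of Karp's 21 NP-complete problems.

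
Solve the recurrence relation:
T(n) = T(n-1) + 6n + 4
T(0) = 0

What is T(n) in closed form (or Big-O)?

Dominant term in sum is 6*sum(i, i=1..n) = 6*n*(n+1)/2 = O(n^2).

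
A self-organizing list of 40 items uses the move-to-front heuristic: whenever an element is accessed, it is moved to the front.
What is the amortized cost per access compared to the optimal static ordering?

With potential Phi = number of inversions between the MTF list and the optimal static list (at most C(40,2)), each access has amortized cost at most 2 * (cost under optimal static ordering). This is the move-to-front 2-competitiveness result.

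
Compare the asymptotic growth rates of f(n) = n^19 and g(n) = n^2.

f(n) = n^19 grows faster: n^19/n^2 = n^17 -> infinity.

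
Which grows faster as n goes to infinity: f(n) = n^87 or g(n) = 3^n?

g(n) = 3^n grows faster: any exponential with base > 1 dominates every polynomial.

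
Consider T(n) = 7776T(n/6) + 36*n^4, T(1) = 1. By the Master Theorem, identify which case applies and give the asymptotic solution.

a=7776, b=6, f(n)=36*n^4.
log_6(7776) = 5 > 4.
Since f(n) = O(n^4) is polynomially smaller than n^5, Case 1 applies.
T(n) = Theta(n^5).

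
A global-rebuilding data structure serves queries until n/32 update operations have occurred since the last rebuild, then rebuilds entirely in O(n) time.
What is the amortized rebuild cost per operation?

The O(n) rebuild is triggered by n/32 operations, so each contributes O(n)/(n/32) = O(32) = O(1) to the rebuild cost.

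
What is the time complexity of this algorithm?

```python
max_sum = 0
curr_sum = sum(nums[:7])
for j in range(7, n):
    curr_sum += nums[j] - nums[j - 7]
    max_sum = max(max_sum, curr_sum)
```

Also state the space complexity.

Time complexity: O(n).
Space complexity: O(1).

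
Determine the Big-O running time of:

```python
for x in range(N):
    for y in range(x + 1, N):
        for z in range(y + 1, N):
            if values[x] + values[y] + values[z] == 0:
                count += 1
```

Time complexity: O(n^3).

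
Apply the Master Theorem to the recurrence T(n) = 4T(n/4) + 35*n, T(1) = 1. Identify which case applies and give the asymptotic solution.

a=4, b=4, f(n)=35*n.
log_4(4) = 1, so n^(log_b(a)) = n.
f(n) = Theta(n), so Case 2 applies.
T(n) = Theta(n log n).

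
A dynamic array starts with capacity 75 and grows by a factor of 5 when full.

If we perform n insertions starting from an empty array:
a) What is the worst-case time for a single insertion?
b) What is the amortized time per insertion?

(a) Worst-case single insertion: O(n) -- when the array is full at capacity c, the resize copies all c elements, and c can be Theta(n).
(b) Resizes happen at sizes 75, 375, 1875, ... Total copy cost for n insertions: 75 + 375 + ... = O(n) (geometric series with ratio 1/5). Amortized cost per insertion: O(n)/n = O(1).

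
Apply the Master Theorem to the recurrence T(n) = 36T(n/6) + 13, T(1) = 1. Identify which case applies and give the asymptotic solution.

a=36, b=6, f(n)=13.
log_6(36) = 2 > 0.
Since f(n) = O(n^0) is polynomially smaller than n^2, Case 1 applies.
T(n) = Theta(n^2).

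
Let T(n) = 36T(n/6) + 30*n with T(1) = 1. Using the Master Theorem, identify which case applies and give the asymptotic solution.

a=36, b=6, f(n)=30*n.
log_6(36) = 2 > 1.
Since f(n) = O(n^1) is polynomially smaller than n^2, Case 1 applies.
T(n) = Theta(n^2).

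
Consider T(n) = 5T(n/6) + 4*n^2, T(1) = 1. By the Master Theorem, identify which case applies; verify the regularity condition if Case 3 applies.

a=5, b=6, f(n)=4*n^2.
log_6(5) = 0.8982 < 2.
f(n) = Omega(n^(0.8982+epsilon)) for some epsilon > 0, so Case 3 is the candidate.
Regularity: a*f(n/b) = 5*4*(n/6)^2 = (5/36)*4*n^2 <= c*f(n) with c = 5/36 < 1. Satisfied.
Case 3: T(n) = Theta(n^2).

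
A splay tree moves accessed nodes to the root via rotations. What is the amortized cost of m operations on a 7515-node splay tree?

Using a potential function Phi = sum of log(size of subtree) for each node, each splay operation has amortized cost O(log n) where n = 7515. Bad individual operations (O(n)) are offset by decreased potential.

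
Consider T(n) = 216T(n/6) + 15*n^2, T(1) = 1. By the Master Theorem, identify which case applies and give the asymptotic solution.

a=216, b=6, f(n)=15*n^2.
log_6(216) = 3 > 2.
Since f(n) = O(n^2) is polynomially smaller than n^3, Case 1 applies.
T(n) = Theta(n^3).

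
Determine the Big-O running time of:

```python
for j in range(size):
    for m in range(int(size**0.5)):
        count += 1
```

Time complexity: O(n * sqrt(n)).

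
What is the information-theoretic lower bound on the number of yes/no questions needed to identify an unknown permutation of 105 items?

There are 105! = 1081396758240290900504101305800329649720646107774902579144176636573226531909905153326984536526808240339776398934872029657993872907813436816097280000000000000000000000000 permutations. Each yes/no question gives at most 1 bit, so at least ceil(log_2(1081396758240290900504101305800329649720646107774902579144176636573226531909905153326984536526808240339776398934872029657993872907813436816097280000000000000000000000000)) = 559 questions are needed.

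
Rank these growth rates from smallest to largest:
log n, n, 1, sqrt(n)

Ordered by growth rate: 1 < log n < sqrt(n) < n.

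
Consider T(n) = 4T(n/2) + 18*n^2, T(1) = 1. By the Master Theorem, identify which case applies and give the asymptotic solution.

a=4, b=2, f(n)=18*n^2.
log_2(4) = 2, so n^(log_b(a)) = n^2.
f(n) = Theta(n^2), so Case 2 applies.
T(n) = Theta(n^2 log n).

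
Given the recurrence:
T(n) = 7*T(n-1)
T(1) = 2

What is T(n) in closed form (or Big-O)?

Each step multiplies by 7. T(n) = T(1)*7^(n-1) = 2*7^(n-1).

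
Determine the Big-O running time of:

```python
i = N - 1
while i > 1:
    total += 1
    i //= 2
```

Time complexity: O(log n).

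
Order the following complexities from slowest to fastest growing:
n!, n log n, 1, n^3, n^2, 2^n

Ordered by growth rate: 1 < n log n < n^2 < n^3 < 2^n < n!.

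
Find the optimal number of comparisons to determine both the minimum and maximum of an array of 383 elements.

Naive approach: 764 comparisons (382 for max + 382 for min).
Optimal: Compare elements in pairs first (floor(n/2) = 191 comparisons), then find max among winners and min among losers (191 comparisons each).
Total: ceil(3n/2) - 2 = 573 comparisons. An adversary argument shows this is also a lower bound.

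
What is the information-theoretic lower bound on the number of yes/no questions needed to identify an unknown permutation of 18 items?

There are 18! = 6402373705728000 permutations. Each yes/no question gives at most 1 bit, so at least ceil(log_2(6402373705728000)) = 53 questions are needed.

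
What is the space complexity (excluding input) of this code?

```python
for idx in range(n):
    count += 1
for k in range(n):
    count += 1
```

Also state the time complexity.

Space complexity: O(1).
Only a constant amount of auxiliary storage is used; nothing grows with n.
Time complexity: O(n).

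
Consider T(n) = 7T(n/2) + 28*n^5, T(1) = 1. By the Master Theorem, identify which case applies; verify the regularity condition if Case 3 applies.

a=7, b=2, f(n)=28*n^5.
log_2(7) = 2.807 < 5.
f(n) = Omega(n^(2.807+epsilon)) for some epsilon > 0, so Case 3 is the candidate.
Regularity: a*f(n/b) = 7*28*(n/2)^5 = (7/32)*28*n^5 <= c*f(n) with c = 7/32 < 1. Satisfied.
Case 3: T(n) = Theta(n^5).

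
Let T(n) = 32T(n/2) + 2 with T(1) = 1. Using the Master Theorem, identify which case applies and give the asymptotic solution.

a=32, b=2, f(n)=2.
log_2(32) = 5 > 0.
Since f(n) = O(n^0) is polynomially smaller than n^5, Case 1 applies.
T(n) = Theta(n^5).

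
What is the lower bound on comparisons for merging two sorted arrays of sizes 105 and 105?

Adversary argument: with sizes 105 and 105 (differing by at most 1), interleave the two arrays so that every consecutive pair in the output comes from different inputs. Then each of the 209 adjacent output pairs must be directly compared, or the algorithm cannot determine their relative order. So 209 comparisons are necessary; standard merge achieves this.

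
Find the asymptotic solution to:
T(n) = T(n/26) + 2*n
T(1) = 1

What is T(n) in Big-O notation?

Geometric series: 2*n*(1 + 1/26 + 1/26^2 + ...) = O(n). T(n) = O(n).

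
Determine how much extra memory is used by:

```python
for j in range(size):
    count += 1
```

Space complexity: O(1).
Only a constant amount of auxiliary storage is used; nothing grows with n.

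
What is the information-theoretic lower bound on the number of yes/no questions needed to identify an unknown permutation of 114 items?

There are 114! = 2543559733472187557120132004189335234812341496026552301496526393412538629248600474981599398141467853800514886431180030568224218435400019580180261753940817530060800000000000000000000000000 permutations. Each yes/no question gives at most 1 bit, so at least ceil(log_2(2543559733472187557120132004189335234812341496026552301496526393412538629248600474981599398141467853800514886431180030568224218435400019580180261753940817530060800000000000000000000000000)) = 620 questions are needed.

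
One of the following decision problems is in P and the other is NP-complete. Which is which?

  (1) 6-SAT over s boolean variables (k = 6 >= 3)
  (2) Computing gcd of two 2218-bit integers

(1) is NP-complete: 3-SAT is NP-complete (Cook-Levin); k-SAT for k>=3 reduces from 3-SAT.
(2) is P: the Euclidean algorithm runs in polynomial time in the bit-length.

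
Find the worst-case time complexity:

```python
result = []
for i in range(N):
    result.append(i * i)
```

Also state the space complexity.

Time complexity: O(n).
Space complexity: O(n).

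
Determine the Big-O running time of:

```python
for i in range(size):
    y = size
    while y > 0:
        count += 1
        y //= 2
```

Time complexity: O(n log n).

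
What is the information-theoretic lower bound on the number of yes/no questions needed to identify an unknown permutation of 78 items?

There are 78! = 11324281178206297831457521158732046228731749579488251990048962825668835325234200766245086213177344000000000000000000 permutations. Each yes/no question gives at most 1 bit, so at least ceil(log_2(11324281178206297831457521158732046228731749579488251990048962825668835325234200766245086213177344000000000000000000)) = 383 questions are needed.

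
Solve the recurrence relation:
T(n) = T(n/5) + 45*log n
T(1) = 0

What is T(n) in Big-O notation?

Each of the log_5(n) levels adds O(log n). T(n) = O(log^2 n).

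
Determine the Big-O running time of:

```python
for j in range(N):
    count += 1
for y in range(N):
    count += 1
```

Time complexity: O(n).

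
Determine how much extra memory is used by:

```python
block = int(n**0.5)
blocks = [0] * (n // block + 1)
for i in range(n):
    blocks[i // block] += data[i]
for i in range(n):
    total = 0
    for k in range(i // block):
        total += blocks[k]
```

Space complexity: O(sqrt(n)).
Storage scales with sqrt(n).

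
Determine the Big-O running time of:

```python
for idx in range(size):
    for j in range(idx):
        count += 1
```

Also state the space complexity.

Time complexity: O(n^2).
Space complexity: O(1).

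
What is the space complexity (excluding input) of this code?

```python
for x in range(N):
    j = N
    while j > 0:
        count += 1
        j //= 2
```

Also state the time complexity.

Space complexity: O(1).
Only a constant amount of auxiliary storage is used; nothing grows with n.
Time complexity: O(n log n).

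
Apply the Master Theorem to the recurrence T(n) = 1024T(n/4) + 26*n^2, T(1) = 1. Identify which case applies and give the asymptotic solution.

a=1024, b=4, f(n)=26*n^2.
log_4(1024) = 5 > 2.
Since f(n) = O(n^2) is polynomially smaller than n^5, Case 1 applies.
T(n) = Theta(n^5).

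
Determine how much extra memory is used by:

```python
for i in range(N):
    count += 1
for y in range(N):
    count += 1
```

Space complexity: O(1).
Only a constant amount of auxiliary storage is used; nothing grows with n.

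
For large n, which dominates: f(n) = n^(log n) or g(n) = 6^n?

g(n) = 6^n grows faster: take logs: log(n^(log n)) = (log n)^2, log(6^n) = n log 6; n dominates (log n)^2.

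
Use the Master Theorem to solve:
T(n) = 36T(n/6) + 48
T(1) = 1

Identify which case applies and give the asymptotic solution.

a=36, b=6, f(n)=48.
log_6(36) = 2 > 0.
Since f(n) = O(n^0) is polynomially smaller than n^2, Case 1 applies.
T(n) = Theta(n^2).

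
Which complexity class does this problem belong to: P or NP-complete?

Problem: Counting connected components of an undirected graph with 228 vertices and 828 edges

This problem is in P: BFS/DFS visits each vertex and edge once: O(V+E).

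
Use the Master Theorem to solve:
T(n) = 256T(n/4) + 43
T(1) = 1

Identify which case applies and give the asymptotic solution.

a=256, b=4, f(n)=43.
log_4(256) = 4 > 0.
Since f(n) = O(n^0) is polynomially smaller than n^4, Case 1 applies.
T(n) = Theta(n^4).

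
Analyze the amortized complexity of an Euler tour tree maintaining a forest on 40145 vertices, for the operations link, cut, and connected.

An Euler tour tree stores each tree's Euler tour as a balanced BST keyed by tour position. On 40145 vertices: link concatenates two tours via O(1) splits/joins of size <= 2*40145 (O(log n)); cut splits the tour at the two occurrences of the edge (O(log n)); connected compares BST roots (O(log n) to find the root). All O(log n) amortized.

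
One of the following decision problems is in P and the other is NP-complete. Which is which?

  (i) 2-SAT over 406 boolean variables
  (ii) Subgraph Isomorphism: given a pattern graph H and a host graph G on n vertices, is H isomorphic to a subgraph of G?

(i) is P: 2-SAT is solvable in linear time via implication-graph SCCs.
(ii) is NP-complete: generalizes Clique and Hamiltonian Path (pattern size is part of the input).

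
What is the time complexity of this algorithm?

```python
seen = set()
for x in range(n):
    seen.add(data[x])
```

Time complexity: O(n).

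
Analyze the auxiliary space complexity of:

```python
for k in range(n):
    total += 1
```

Space complexity: O(1).
Only a constant amount of auxiliary storage is used; nothing grows with n.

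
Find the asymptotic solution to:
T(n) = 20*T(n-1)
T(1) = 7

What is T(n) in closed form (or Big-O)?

Each step multiplies by 20. T(n) = T(1)*20^(n-1) = 7*20^(n-1).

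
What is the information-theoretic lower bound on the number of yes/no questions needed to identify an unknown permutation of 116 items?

There are 116! = 33931086844518982011982560935885732032396635556994207701963662088123265314176330336254535971207181169698868584991941607780111073928236261199604691797570505851011072000000000000000000000000000 permutations. Each yes/no question gives at most 1 bit, so at least ceil(log_2(33931086844518982011982560935885732032396635556994207701963662088123265314176330336254535971207181169698868584991941607780111073928236261199604691797570505851011072000000000000000000000000000)) = 633 questions are needed.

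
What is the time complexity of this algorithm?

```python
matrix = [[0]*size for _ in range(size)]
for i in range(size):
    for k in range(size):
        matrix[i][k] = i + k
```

Time complexity: O(n^2).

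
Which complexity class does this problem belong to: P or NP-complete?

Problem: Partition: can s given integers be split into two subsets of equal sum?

This problem is NP-complete: Subset Sum reduces to it (one of Karp's 21 NP-complete problems).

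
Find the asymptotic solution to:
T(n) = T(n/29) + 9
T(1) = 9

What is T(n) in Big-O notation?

Each step divides n by 29 and adds 9. After log_29(n) steps, T(n) = O(log n).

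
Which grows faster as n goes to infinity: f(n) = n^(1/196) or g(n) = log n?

f(n) = n^(1/196) grows faster: any positive power of n dominates log n.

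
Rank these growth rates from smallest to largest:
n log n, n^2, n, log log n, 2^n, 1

Ordered by growth rate: 1 < log log n < n < n log n < n^2 < 2^n.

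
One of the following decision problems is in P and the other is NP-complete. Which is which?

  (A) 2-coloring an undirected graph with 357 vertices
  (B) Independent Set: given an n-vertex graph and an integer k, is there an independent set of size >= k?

(A) is P: 2-coloring is bipartiteness testing via BFS, O(V+E).
(B) is NP-complete: complement of Clique (with k part of the input).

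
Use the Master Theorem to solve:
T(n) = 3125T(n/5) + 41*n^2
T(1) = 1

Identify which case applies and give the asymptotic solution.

a=3125, b=5, f(n)=41*n^2.
log_5(3125) = 5 > 2.
Since f(n) = O(n^2) is polynomially smaller than n^5, Case 1 applies.
T(n) = Theta(n^5).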